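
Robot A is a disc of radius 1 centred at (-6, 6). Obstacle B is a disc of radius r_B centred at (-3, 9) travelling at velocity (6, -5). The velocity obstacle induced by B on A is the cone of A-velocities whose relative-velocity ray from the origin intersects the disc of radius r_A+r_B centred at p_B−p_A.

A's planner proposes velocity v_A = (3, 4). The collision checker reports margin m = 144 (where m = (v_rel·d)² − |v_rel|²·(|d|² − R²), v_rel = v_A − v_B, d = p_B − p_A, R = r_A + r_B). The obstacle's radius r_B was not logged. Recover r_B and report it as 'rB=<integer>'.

m = 144
d = (3, 3);  v_rel = (-3, 9),  |v_rel|² = 90
v_rel×d = (-3)·(3) − (9)·(3) = -36
since m = R²·90 − (-36)²:  R² = (1296 + 144) / 90 = 16
R = √16 = 4  ⇒  r_B = 4 − 1 = 3

rB=3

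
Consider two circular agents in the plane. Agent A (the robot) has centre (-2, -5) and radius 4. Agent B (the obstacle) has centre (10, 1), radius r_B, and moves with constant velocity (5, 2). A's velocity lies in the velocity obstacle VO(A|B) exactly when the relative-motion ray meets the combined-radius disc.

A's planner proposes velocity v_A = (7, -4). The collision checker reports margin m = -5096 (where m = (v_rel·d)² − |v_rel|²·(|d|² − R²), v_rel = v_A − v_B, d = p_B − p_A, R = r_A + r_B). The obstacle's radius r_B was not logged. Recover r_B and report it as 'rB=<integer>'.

m = -5096
d = (12, 6);  v_rel = (2, -6),  |v_rel|² = 40
v_rel×d = (2)·(6) − (-6)·(12) = 84
since m = R²·40 − 84²:  R² = (7056 + -5096) / 40 = 49
R = √49 = 7  ⇒  r_B = 7 − 4 = 3

rB=3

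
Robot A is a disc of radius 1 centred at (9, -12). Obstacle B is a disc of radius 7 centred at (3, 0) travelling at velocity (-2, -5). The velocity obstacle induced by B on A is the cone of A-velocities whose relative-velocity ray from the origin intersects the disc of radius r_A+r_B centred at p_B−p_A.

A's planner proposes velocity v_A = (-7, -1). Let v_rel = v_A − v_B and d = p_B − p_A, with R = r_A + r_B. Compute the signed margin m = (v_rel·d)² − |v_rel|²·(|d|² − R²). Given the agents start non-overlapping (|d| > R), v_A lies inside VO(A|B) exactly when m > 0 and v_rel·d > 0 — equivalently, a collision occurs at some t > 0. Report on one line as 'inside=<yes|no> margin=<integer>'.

d = (-6, 12),  |d|² = 180;  R = 1+7 = 8,  c = 180−8² = 116
v_rel = (-5, 4),  |v_rel|² = 41;  v_rel·d = (-5)·(-6) + (4)·(12) = 78
41·t² − 156·t + 116 = 0  ⇒  m = 78² − 41·116 = 1328
m = 1328 > 0,  v_rel·d = 78 > 0  ⇒  inside

inside=yes margin=1328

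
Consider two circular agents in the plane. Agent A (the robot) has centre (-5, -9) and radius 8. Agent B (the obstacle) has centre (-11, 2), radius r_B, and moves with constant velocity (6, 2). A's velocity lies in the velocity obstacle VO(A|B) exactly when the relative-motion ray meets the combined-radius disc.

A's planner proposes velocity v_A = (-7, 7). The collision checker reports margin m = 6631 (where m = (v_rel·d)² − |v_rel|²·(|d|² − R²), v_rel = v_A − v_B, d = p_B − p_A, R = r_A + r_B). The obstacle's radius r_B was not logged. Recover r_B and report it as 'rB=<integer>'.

m = 6631
d = (-6, 11);  v_rel = (-13, 5),  |v_rel|² = 194
v_rel×d = (-13)·(11) − (5)·(-6) = -113
since m = R²·194 − (-113)²:  R² = (12769 + 6631) / 194 = 100
R = √100 = 10  ⇒  r_B = 10 − 8 = 2

rB=2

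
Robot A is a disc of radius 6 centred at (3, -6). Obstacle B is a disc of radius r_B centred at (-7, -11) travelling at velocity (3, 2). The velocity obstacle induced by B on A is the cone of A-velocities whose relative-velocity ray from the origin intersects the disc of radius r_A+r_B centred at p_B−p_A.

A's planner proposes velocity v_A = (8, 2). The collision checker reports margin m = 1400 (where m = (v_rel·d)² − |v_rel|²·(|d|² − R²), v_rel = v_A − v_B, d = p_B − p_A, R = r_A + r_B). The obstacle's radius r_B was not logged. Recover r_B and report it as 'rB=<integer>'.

m = 1400
d = (-10, -5);  v_rel = (5, 0),  |v_rel|² = 25
v_rel×d = (5)·(-5) − (0)·(-10) = -25
since m = R²·25 − (-25)²:  R² = (625 + 1400) / 25 = 81
R = √81 = 9  ⇒  r_B = 9 − 6 = 3

rB=3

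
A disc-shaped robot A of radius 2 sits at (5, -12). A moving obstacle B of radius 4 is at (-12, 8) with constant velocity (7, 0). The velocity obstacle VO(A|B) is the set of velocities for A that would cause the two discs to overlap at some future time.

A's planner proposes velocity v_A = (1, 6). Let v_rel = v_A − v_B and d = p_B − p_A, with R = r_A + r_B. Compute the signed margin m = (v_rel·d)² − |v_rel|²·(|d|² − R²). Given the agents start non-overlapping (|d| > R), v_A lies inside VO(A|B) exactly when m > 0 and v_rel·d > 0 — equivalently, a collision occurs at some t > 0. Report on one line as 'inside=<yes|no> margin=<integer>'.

d = (-17, 20),  |d|² = 689;  R = 2+4 = 6,  c = 689−6² = 653
v_rel = (-6, 6),  |v_rel|² = 72;  v_rel·d = (-6)·(-17) + (6)·(20) = 222
72·t² − 444·t + 653 = 0  ⇒  m = 222² − 72·653 = 2268
m = 2268 > 0,  v_rel·d = 222 > 0  ⇒  inside

inside=yes margin=2268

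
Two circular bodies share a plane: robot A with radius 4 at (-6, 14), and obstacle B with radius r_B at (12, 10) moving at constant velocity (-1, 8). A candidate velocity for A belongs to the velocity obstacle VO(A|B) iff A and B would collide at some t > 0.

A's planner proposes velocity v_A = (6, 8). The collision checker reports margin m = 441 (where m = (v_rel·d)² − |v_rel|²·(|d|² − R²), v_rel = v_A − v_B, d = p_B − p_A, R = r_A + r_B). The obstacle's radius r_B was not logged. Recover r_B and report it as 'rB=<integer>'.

m = 441
d = (18, -4);  v_rel = (7, 0),  |v_rel|² = 49
v_rel×d = (7)·(-4) − (0)·(18) = -28
since m = R²·49 − (-28)²:  R² = (784 + 441) / 49 = 25
R = √25 = 5  ⇒  r_B = 5 − 4 = 1

rB=1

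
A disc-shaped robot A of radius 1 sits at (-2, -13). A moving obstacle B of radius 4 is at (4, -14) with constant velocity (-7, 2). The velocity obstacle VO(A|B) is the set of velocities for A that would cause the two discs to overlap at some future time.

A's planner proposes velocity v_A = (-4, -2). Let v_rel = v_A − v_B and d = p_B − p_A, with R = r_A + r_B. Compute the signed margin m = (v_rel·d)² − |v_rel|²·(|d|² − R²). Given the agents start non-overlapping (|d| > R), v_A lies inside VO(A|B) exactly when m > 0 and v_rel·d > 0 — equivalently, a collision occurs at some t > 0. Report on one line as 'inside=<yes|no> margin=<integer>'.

d = (6, -1),  |d|² = 37;  R = 1+4 = 5,  c = 37−5² = 12
v_rel = (3, -4),  |v_rel|² = 25;  v_rel·d = (3)·(6) + (-4)·(-1) = 22
25·t² − 44·t + 12 = 0  ⇒  m = 22² − 25·12 = 184
m = 184 > 0,  v_rel·d = 22 > 0  ⇒  inside

inside=yes margin=184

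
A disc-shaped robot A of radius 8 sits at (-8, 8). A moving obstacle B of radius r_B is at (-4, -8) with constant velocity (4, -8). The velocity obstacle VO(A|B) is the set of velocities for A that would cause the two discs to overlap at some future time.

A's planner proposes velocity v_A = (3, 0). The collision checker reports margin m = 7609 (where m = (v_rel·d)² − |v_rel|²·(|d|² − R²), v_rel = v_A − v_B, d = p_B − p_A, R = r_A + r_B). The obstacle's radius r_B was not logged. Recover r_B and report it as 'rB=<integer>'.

m = 7609
d = (4, -16);  v_rel = (-1, 8),  |v_rel|² = 65
v_rel×d = (-1)·(-16) − (8)·(4) = -16
since m = R²·65 − (-16)²:  R² = (256 + 7609) / 65 = 121
R = √121 = 11  ⇒  r_B = 11 − 8 = 3

rB=3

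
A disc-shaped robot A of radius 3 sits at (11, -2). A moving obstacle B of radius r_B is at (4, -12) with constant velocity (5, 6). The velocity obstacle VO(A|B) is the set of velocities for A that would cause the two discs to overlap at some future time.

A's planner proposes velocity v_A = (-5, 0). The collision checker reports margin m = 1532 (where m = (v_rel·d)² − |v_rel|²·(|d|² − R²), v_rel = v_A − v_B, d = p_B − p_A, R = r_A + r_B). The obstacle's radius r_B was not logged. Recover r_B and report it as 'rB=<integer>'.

m = 1532
d = (-7, -10);  v_rel = (-10, -6),  |v_rel|² = 136
v_rel×d = (-10)·(-10) − (-6)·(-7) = 58
since m = R²·136 − 58²:  R² = (3364 + 1532) / 136 = 36
R = √36 = 6  ⇒  r_B = 6 − 3 = 3

rB=3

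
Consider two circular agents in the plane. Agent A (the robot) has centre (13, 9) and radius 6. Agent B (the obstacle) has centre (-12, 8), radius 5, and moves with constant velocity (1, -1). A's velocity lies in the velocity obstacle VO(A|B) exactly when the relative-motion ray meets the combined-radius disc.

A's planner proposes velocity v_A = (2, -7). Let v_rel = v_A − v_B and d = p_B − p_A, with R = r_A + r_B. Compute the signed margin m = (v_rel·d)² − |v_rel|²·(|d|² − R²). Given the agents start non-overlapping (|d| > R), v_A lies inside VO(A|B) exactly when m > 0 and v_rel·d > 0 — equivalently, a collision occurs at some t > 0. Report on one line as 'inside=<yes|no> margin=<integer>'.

d = (-25, -1),  |d|² = 626;  R = 6+5 = 11,  c = 626−11² = 505
v_rel = (1, -6),  |v_rel|² = 37;  v_rel·d = (1)·(-25) + (-6)·(-1) = -19
37·t² + 38·t + 505 = 0  ⇒  m = (-19)² − 37·505 = -18324
m = -18324 < 0,  v_rel·d = -19 < 0  ⇒  outside

inside=no margin=-18324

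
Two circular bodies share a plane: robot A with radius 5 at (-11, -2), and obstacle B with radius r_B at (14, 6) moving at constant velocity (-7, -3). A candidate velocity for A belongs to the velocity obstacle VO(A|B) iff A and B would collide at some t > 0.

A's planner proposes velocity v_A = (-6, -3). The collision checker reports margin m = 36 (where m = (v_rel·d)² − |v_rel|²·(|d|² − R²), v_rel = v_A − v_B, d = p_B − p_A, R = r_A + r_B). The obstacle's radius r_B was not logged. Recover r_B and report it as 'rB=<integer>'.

m = 36
d = (25, 8);  v_rel = (1, 0),  |v_rel|² = 1
v_rel×d = (1)·(8) − (0)·(25) = 8
since m = R²·1 − 8²:  R² = (64 + 36) / 1 = 100
R = √100 = 10  ⇒  r_B = 10 − 5 = 5

rB=5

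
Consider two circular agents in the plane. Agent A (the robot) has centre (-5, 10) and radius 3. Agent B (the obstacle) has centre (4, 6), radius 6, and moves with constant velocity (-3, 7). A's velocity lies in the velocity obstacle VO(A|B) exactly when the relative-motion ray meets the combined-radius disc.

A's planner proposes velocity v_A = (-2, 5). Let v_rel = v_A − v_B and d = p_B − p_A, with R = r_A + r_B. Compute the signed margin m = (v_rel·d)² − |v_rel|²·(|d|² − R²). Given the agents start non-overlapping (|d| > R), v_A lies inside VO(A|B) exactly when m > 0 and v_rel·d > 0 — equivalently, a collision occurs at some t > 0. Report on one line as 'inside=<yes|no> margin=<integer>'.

d = (9, -4),  |d|² = 97;  R = 3+6 = 9,  c = 97−9² = 16
v_rel = (1, -2),  |v_rel|² = 5;  v_rel·d = (1)·(9) + (-2)·(-4) = 17
5·t² − 34·t + 16 = 0  ⇒  m = 17² − 5·16 = 209
m = 209 > 0,  v_rel·d = 17 > 0  ⇒  inside

inside=yes margin=209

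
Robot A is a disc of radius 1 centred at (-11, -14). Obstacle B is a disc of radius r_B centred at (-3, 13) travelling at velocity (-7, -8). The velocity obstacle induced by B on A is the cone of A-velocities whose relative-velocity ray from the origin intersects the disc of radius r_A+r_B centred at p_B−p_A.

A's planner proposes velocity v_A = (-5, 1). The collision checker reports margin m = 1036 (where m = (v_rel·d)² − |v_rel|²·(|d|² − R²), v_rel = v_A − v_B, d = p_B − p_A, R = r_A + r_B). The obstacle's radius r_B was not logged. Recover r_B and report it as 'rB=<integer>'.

m = 1036
d = (8, 27);  v_rel = (2, 9),  |v_rel|² = 85
v_rel×d = (2)·(27) − (9)·(8) = -18
since m = R²·85 − (-18)²:  R² = (324 + 1036) / 85 = 16
R = √16 = 4  ⇒  r_B = 4 − 1 = 3

rB=3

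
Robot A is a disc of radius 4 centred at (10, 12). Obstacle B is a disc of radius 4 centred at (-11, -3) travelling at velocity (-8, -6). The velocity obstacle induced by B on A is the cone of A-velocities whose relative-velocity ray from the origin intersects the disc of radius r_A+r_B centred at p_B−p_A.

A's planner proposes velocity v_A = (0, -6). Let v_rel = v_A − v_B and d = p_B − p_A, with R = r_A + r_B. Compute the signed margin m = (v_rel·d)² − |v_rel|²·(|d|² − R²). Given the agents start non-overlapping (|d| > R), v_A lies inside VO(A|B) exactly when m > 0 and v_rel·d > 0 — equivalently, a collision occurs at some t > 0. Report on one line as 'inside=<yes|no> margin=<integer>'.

d = (-21, -15),  |d|² = 666;  R = 4+4 = 8,  c = 666−8² = 602
v_rel = (8, 0),  |v_rel|² = 64;  v_rel·d = (8)·(-21) + (0)·(-15) = -168
64·t² + 336·t + 602 = 0  ⇒  m = (-168)² − 64·602 = -10304
m = -10304 < 0,  v_rel·d = -168 < 0  ⇒  outside

inside=no margin=-10304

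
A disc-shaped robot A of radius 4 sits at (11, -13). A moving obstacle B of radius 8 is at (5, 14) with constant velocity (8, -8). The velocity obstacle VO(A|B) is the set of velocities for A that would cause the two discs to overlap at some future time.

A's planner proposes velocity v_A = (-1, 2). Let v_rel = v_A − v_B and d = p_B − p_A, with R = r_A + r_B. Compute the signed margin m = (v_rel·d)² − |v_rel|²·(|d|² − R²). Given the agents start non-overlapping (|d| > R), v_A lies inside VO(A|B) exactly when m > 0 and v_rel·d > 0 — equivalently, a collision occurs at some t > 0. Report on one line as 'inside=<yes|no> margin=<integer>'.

d = (-6, 27),  |d|² = 765;  R = 4+8 = 12,  c = 765−12² = 621
v_rel = (-9, 10),  |v_rel|² = 181;  v_rel·d = (-9)·(-6) + (10)·(27) = 324
181·t² − 648·t + 621 = 0  ⇒  m = 324² − 181·621 = -7425
m = -7425 < 0,  v_rel·d = 324 > 0  ⇒  outside

inside=no margin=-7425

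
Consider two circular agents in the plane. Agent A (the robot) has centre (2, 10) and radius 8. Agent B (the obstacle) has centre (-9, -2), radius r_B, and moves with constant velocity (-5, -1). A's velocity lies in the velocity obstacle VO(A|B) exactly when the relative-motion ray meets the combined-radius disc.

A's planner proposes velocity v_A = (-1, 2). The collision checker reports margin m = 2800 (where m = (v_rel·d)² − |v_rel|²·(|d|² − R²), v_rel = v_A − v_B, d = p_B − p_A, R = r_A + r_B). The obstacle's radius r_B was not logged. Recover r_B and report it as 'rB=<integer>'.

m = 2800
d = (-11, -12);  v_rel = (4, 3),  |v_rel|² = 25
v_rel×d = (4)·(-12) − (3)·(-11) = -15
since m = R²·25 − (-15)²:  R² = (225 + 2800) / 25 = 121
R = √121 = 11  ⇒  r_B = 11 − 8 = 3

rB=3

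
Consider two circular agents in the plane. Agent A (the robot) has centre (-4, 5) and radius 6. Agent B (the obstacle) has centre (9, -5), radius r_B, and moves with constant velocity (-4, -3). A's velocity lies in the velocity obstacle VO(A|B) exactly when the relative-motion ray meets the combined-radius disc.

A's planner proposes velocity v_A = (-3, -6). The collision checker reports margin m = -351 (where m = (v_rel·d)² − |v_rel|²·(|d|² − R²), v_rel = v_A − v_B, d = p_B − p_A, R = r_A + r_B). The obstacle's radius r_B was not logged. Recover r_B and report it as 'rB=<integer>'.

m = -351
d = (13, -10);  v_rel = (1, -3),  |v_rel|² = 10
v_rel×d = (1)·(-10) − (-3)·(13) = 29
since m = R²·10 − 29²:  R² = (841 + -351) / 10 = 49
R = √49 = 7  ⇒  r_B = 7 − 6 = 1

rB=1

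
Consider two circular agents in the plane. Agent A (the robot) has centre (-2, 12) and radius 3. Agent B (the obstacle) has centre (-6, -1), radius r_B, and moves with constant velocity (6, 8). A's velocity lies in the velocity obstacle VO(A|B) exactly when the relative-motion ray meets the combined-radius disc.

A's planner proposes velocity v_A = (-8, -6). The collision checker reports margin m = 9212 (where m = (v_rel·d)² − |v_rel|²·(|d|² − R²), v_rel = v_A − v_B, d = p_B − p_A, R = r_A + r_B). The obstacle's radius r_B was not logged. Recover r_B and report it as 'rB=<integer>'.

m = 9212
d = (-4, -13);  v_rel = (-14, -14),  |v_rel|² = 392
v_rel×d = (-14)·(-13) − (-14)·(-4) = 126
since m = R²·392 − 126²:  R² = (15876 + 9212) / 392 = 64
R = √64 = 8  ⇒  r_B = 8 − 3 = 5

rB=5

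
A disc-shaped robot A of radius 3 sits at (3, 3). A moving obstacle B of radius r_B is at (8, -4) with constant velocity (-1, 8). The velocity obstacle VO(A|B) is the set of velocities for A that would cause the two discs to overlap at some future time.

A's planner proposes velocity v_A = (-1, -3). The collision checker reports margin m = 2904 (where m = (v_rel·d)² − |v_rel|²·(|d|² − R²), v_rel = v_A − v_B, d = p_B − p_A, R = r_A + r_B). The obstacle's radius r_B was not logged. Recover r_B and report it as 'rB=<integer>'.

m = 2904
d = (5, -7);  v_rel = (0, -11),  |v_rel|² = 121
v_rel×d = (0)·(-7) − (-11)·(5) = 55
since m = R²·121 − 55²:  R² = (3025 + 2904) / 121 = 49
R = √49 = 7  ⇒  r_B = 7 − 3 = 4

rB=4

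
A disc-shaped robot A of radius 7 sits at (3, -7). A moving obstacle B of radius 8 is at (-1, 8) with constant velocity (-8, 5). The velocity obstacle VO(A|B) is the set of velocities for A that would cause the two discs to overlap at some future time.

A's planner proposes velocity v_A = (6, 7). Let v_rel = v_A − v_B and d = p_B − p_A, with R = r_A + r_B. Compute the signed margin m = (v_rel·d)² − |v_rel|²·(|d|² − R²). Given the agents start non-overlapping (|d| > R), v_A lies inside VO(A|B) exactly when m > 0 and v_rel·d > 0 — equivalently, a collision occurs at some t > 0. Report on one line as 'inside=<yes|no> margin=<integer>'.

d = (-4, 15),  |d|² = 241;  R = 7+8 = 15,  c = 241−15² = 16
v_rel = (14, 2),  |v_rel|² = 200;  v_rel·d = (14)·(-4) + (2)·(15) = -26
200·t² + 52·t + 16 = 0  ⇒  m = (-26)² − 200·16 = -2524
m = -2524 < 0,  v_rel·d = -26 < 0  ⇒  outside

inside=no margin=-2524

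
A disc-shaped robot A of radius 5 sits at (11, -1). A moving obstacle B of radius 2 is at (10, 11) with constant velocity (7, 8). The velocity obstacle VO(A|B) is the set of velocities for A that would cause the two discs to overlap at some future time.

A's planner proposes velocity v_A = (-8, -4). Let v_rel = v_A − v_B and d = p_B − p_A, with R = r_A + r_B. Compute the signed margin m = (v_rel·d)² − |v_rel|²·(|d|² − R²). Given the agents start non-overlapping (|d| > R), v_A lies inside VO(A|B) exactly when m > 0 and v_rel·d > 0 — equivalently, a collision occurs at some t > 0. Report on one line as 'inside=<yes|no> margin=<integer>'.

d = (-1, 12),  |d|² = 145;  R = 5+2 = 7,  c = 145−7² = 96
v_rel = (-15, -12),  |v_rel|² = 369;  v_rel·d = (-15)·(-1) + (-12)·(12) = -129
369·t² + 258·t + 96 = 0  ⇒  m = (-129)² − 369·96 = -18783
m = -18783 < 0,  v_rel·d = -129 < 0  ⇒  outside

inside=no margin=-18783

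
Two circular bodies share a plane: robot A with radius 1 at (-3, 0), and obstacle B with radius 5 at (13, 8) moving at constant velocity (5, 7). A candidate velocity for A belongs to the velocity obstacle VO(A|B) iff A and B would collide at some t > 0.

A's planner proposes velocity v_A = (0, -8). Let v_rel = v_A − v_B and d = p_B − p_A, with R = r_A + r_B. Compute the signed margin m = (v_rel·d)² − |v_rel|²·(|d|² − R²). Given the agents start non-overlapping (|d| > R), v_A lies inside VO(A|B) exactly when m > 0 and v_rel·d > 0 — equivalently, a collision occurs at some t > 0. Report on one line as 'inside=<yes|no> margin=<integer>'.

d = (16, 8),  |d|² = 320;  R = 1+5 = 6,  c = 320−6² = 284
v_rel = (-5, -15),  |v_rel|² = 250;  v_rel·d = (-5)·(16) + (-15)·(8) = -200
250·t² + 400·t + 284 = 0  ⇒  m = (-200)² − 250·284 = -31000
m = -31000 < 0,  v_rel·d = -200 < 0  ⇒  outside

inside=no margin=-31000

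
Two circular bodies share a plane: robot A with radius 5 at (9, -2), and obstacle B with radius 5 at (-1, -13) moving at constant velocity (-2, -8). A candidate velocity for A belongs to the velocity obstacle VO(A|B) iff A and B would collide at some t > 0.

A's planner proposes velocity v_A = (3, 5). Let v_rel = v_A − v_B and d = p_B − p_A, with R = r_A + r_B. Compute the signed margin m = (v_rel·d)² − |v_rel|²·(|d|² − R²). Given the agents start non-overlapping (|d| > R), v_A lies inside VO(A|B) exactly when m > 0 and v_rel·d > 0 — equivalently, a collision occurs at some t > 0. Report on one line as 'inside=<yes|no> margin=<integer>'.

d = (-10, -11),  |d|² = 221;  R = 5+5 = 10,  c = 221−10² = 121
v_rel = (5, 13),  |v_rel|² = 194;  v_rel·d = (5)·(-10) + (13)·(-11) = -193
194·t² + 386·t + 121 = 0  ⇒  m = (-193)² − 194·121 = 13775
m = 13775 > 0,  v_rel·d = -193 < 0  ⇒  outside

inside=no margin=13775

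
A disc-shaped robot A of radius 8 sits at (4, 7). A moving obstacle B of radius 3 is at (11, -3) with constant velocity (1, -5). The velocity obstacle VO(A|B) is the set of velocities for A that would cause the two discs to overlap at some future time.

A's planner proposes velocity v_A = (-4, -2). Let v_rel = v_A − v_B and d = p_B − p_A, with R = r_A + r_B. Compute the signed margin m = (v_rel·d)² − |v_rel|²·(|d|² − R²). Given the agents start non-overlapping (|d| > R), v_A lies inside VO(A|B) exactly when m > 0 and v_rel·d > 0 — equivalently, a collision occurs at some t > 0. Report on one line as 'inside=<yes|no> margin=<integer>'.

d = (7, -10),  |d|² = 149;  R = 8+3 = 11,  c = 149−11² = 28
v_rel = (-5, 3),  |v_rel|² = 34;  v_rel·d = (-5)·(7) + (3)·(-10) = -65
34·t² + 130·t + 28 = 0  ⇒  m = (-65)² − 34·28 = 3273
m = 3273 > 0,  v_rel·d = -65 < 0  ⇒  outside

inside=no margin=3273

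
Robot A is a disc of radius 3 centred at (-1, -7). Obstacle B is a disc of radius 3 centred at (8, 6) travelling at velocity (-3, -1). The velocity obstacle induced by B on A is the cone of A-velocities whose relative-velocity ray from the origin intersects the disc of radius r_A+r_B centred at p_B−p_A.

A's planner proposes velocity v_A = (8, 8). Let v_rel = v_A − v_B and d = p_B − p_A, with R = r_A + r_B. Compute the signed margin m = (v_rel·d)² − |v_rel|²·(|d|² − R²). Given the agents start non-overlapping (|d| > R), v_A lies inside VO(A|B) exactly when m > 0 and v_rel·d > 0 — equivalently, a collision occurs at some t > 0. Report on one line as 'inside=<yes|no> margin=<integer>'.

d = (9, 13),  |d|² = 250;  R = 3+3 = 6,  c = 250−6² = 214
v_rel = (11, 9),  |v_rel|² = 202;  v_rel·d = (11)·(9) + (9)·(13) = 216
202·t² − 432·t + 214 = 0  ⇒  m = 216² − 202·214 = 3428
m = 3428 > 0,  v_rel·d = 216 > 0  ⇒  inside

inside=yes margin=3428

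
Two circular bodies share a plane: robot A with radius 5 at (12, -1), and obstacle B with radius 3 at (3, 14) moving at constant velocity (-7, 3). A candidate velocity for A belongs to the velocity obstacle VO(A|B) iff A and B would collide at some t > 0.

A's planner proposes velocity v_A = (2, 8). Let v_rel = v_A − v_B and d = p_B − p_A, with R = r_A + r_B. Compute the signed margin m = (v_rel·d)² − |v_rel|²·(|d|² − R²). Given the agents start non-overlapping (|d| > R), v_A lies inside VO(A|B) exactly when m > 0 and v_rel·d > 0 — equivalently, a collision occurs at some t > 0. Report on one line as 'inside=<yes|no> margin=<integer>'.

d = (-9, 15),  |d|² = 306;  R = 5+3 = 8,  c = 306−8² = 242
v_rel = (9, 5),  |v_rel|² = 106;  v_rel·d = (9)·(-9) + (5)·(15) = -6
106·t² + 12·t + 242 = 0  ⇒  m = (-6)² − 106·242 = -25616
m = -25616 < 0,  v_rel·d = -6 < 0  ⇒  outside

inside=no margin=-25616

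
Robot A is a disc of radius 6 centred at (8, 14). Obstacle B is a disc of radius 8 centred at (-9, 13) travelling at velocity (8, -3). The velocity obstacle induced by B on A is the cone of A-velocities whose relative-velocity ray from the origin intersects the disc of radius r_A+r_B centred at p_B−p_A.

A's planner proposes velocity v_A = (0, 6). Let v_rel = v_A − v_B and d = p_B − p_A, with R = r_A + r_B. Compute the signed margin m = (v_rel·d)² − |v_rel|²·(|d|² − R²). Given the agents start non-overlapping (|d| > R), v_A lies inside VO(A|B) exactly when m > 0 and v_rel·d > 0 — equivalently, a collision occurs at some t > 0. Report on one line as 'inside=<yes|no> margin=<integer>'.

d = (-17, -1),  |d|² = 290;  R = 6+8 = 14,  c = 290−14² = 94
v_rel = (-8, 9),  |v_rel|² = 145;  v_rel·d = (-8)·(-17) + (9)·(-1) = 127
145·t² − 254·t + 94 = 0  ⇒  m = 127² − 145·94 = 2499
m = 2499 > 0,  v_rel·d = 127 > 0  ⇒  inside

inside=yes margin=2499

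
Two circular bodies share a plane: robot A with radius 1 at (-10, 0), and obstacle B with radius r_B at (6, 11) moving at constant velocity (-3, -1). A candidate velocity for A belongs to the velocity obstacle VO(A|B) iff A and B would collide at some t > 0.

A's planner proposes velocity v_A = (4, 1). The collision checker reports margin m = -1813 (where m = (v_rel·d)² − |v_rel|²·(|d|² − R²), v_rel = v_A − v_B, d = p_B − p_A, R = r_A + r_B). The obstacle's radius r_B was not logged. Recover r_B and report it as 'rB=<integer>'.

m = -1813
d = (16, 11);  v_rel = (7, 2),  |v_rel|² = 53
v_rel×d = (7)·(11) − (2)·(16) = 45
since m = R²·53 − 45²:  R² = (2025 + -1813) / 53 = 4
R = √4 = 2  ⇒  r_B = 2 − 1 = 1

rB=1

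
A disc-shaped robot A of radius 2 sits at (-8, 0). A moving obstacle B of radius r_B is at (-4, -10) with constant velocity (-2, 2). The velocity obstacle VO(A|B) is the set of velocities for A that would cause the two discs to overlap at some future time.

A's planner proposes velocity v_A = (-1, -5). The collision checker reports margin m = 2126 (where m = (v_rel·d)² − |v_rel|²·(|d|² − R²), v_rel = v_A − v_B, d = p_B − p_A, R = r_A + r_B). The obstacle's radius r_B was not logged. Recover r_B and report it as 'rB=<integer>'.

m = 2126
d = (4, -10);  v_rel = (1, -7),  |v_rel|² = 50
v_rel×d = (1)·(-10) − (-7)·(4) = 18
since m = R²·50 − 18²:  R² = (324 + 2126) / 50 = 49
R = √49 = 7  ⇒  r_B = 7 − 2 = 5

rB=5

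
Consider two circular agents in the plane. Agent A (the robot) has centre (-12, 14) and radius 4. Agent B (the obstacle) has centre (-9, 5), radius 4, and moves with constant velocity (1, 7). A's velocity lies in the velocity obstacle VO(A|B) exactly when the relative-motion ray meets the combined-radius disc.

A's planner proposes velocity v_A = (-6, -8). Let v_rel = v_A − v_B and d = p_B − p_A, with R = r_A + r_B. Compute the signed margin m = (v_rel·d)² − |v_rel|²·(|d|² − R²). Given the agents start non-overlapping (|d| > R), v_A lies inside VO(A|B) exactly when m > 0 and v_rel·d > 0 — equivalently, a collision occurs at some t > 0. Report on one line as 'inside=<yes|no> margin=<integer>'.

d = (3, -9),  |d|² = 90;  R = 4+4 = 8,  c = 90−8² = 26
v_rel = (-7, -15),  |v_rel|² = 274;  v_rel·d = (-7)·(3) + (-15)·(-9) = 114
274·t² − 228·t + 26 = 0  ⇒  m = 114² − 274·26 = 5872
m = 5872 > 0,  v_rel·d = 114 > 0  ⇒  inside

inside=yes margin=5872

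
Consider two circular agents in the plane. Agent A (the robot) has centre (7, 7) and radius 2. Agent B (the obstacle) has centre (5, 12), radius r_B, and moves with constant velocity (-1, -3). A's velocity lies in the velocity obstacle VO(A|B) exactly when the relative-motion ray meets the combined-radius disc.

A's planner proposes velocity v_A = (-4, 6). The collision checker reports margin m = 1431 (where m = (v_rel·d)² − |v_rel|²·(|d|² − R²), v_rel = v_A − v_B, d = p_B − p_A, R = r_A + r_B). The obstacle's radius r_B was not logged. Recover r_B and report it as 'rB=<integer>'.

m = 1431
d = (-2, 5);  v_rel = (-3, 9),  |v_rel|² = 90
v_rel×d = (-3)·(5) − (9)·(-2) = 3
since m = R²·90 − 3²:  R² = (9 + 1431) / 90 = 16
R = √16 = 4  ⇒  r_B = 4 − 2 = 2

rB=2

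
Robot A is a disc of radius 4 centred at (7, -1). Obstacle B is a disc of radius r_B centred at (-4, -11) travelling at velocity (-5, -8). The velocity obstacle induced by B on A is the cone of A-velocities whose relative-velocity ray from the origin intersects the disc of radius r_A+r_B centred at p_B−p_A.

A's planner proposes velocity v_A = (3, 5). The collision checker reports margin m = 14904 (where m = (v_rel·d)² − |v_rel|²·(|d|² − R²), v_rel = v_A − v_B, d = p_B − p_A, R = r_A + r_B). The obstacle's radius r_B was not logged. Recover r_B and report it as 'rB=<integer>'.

m = 14904
d = (-11, -10);  v_rel = (8, 13),  |v_rel|² = 233
v_rel×d = (8)·(-10) − (13)·(-11) = 63
since m = R²·233 − 63²:  R² = (3969 + 14904) / 233 = 81
R = √81 = 9  ⇒  r_B = 9 − 4 = 5

rB=5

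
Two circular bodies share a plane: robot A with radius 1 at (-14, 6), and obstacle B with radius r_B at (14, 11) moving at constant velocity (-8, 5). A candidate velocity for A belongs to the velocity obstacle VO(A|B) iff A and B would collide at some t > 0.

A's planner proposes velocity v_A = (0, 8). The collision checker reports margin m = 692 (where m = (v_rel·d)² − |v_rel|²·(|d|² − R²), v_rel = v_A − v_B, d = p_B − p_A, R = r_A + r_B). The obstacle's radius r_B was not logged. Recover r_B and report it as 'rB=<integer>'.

m = 692
d = (28, 5);  v_rel = (8, 3),  |v_rel|² = 73
v_rel×d = (8)·(5) − (3)·(28) = -44
since m = R²·73 − (-44)²:  R² = (1936 + 692) / 73 = 36
R = √36 = 6  ⇒  r_B = 6 − 1 = 5

rB=5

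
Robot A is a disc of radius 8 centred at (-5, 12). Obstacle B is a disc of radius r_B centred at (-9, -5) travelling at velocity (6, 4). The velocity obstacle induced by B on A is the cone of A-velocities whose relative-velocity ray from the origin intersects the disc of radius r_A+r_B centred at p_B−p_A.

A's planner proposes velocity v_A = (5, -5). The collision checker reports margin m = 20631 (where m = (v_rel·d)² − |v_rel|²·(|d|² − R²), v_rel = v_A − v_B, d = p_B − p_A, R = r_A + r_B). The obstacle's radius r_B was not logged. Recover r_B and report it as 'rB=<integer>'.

m = 20631
d = (-4, -17);  v_rel = (-1, -9),  |v_rel|² = 82
v_rel×d = (-1)·(-17) − (-9)·(-4) = -19
since m = R²·82 − (-19)²:  R² = (361 + 20631) / 82 = 256
R = √256 = 16  ⇒  r_B = 16 − 8 = 8

rB=8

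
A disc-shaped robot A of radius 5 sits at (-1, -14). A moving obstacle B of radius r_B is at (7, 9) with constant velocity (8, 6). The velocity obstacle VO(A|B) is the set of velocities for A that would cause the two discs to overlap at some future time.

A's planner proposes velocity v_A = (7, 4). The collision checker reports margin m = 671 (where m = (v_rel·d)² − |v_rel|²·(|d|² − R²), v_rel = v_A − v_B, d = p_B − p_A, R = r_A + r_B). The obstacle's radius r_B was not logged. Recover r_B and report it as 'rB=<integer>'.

m = 671
d = (8, 23);  v_rel = (-1, -2),  |v_rel|² = 5
v_rel×d = (-1)·(23) − (-2)·(8) = -7
since m = R²·5 − (-7)²:  R² = (49 + 671) / 5 = 144
R = √144 = 12  ⇒  r_B = 12 − 5 = 7

rB=7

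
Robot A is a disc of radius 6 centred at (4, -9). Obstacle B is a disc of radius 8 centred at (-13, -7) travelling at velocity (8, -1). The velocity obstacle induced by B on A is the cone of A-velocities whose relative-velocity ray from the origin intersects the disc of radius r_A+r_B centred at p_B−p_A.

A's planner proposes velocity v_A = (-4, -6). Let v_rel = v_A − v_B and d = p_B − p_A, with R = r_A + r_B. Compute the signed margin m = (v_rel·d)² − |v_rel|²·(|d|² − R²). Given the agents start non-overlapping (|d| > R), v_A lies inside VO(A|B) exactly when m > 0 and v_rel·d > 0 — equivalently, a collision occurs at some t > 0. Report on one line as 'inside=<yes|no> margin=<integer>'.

d = (-17, 2),  |d|² = 293;  R = 6+8 = 14,  c = 293−14² = 97
v_rel = (-12, -5),  |v_rel|² = 169;  v_rel·d = (-12)·(-17) + (-5)·(2) = 194
169·t² − 388·t + 97 = 0  ⇒  m = 194² − 169·97 = 21243
m = 21243 > 0,  v_rel·d = 194 > 0  ⇒  inside

inside=yes margin=21243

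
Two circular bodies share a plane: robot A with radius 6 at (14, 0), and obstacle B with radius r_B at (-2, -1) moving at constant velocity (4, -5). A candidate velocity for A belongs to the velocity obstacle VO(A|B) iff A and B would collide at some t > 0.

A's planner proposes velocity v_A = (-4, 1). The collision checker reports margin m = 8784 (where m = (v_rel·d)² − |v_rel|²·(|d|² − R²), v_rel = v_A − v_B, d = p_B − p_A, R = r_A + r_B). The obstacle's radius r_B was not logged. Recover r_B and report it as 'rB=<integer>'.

m = 8784
d = (-16, -1);  v_rel = (-8, 6),  |v_rel|² = 100
v_rel×d = (-8)·(-1) − (6)·(-16) = 104
since m = R²·100 − 104²:  R² = (10816 + 8784) / 100 = 196
R = √196 = 14  ⇒  r_B = 14 − 6 = 8

rB=8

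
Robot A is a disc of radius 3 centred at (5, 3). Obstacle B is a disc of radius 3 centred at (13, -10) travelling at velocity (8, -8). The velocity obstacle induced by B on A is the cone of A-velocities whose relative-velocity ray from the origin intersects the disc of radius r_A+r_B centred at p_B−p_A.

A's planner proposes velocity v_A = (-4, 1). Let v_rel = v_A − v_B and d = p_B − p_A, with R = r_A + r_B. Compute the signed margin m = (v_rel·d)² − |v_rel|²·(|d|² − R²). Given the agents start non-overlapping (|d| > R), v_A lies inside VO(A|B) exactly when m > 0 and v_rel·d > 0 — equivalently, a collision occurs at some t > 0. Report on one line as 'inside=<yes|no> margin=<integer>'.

d = (8, -13),  |d|² = 233;  R = 3+3 = 6,  c = 233−6² = 197
v_rel = (-12, 9),  |v_rel|² = 225;  v_rel·d = (-12)·(8) + (9)·(-13) = -213
225·t² + 426·t + 197 = 0  ⇒  m = (-213)² − 225·197 = 1044
m = 1044 > 0,  v_rel·d = -213 < 0  ⇒  outside

inside=no margin=1044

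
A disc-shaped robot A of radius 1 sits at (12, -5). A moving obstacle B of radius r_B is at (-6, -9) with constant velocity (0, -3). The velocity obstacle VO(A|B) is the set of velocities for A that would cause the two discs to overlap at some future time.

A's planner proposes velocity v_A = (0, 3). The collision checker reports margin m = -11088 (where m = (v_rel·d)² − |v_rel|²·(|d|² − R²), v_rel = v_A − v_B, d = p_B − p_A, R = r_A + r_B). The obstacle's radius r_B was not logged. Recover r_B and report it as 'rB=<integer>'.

m = -11088
d = (-18, -4);  v_rel = (0, 6),  |v_rel|² = 36
v_rel×d = (0)·(-4) − (6)·(-18) = 108
since m = R²·36 − 108²:  R² = (11664 + -11088) / 36 = 16
R = √16 = 4  ⇒  r_B = 4 − 1 = 3

rB=3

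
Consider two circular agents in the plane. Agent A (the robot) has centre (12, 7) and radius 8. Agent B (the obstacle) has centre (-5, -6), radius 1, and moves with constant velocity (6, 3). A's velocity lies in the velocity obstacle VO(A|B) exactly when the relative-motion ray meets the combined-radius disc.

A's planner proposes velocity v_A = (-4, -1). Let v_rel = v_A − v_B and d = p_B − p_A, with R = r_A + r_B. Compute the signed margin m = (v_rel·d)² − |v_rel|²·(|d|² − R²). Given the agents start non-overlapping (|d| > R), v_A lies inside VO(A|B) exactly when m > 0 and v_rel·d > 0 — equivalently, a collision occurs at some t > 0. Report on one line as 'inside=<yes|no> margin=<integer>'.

d = (-17, -13),  |d|² = 458;  R = 8+1 = 9,  c = 458−9² = 377
v_rel = (-10, -4),  |v_rel|² = 116;  v_rel·d = (-10)·(-17) + (-4)·(-13) = 222
116·t² − 444·t + 377 = 0  ⇒  m = 222² − 116·377 = 5552
m = 5552 > 0,  v_rel·d = 222 > 0  ⇒  inside

inside=yes margin=5552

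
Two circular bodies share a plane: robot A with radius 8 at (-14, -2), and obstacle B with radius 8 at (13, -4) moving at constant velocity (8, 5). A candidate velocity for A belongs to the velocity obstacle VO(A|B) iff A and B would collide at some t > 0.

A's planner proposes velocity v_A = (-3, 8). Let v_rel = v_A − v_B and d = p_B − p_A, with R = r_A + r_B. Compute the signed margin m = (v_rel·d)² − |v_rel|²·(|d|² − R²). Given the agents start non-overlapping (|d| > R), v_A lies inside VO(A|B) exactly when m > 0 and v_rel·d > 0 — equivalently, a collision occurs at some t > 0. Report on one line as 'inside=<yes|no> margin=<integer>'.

d = (27, -2),  |d|² = 733;  R = 8+8 = 16,  c = 733−16² = 477
v_rel = (-11, 3),  |v_rel|² = 130;  v_rel·d = (-11)·(27) + (3)·(-2) = -303
130·t² + 606·t + 477 = 0  ⇒  m = (-303)² − 130·477 = 29799
m = 29799 > 0,  v_rel·d = -303 < 0  ⇒  outside

inside=no margin=29799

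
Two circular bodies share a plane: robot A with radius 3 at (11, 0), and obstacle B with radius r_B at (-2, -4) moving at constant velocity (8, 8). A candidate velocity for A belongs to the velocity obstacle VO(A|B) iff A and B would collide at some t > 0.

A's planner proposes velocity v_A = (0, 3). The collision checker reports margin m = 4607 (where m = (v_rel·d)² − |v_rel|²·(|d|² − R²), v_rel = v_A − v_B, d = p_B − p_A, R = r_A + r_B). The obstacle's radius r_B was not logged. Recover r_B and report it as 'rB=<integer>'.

m = 4607
d = (-13, -4);  v_rel = (-8, -5),  |v_rel|² = 89
v_rel×d = (-8)·(-4) − (-5)·(-13) = -33
since m = R²·89 − (-33)²:  R² = (1089 + 4607) / 89 = 64
R = √64 = 8  ⇒  r_B = 8 − 3 = 5

rB=5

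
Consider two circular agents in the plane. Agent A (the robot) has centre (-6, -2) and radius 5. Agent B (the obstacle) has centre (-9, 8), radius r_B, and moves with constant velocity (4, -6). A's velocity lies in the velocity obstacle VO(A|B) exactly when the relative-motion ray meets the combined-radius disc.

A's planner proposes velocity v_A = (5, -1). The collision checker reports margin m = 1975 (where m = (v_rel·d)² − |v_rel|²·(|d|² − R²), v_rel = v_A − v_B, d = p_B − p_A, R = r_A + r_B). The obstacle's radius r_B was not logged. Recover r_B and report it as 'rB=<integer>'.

m = 1975
d = (-3, 10);  v_rel = (1, 5),  |v_rel|² = 26
v_rel×d = (1)·(10) − (5)·(-3) = 25
since m = R²·26 − 25²:  R² = (625 + 1975) / 26 = 100
R = √100 = 10  ⇒  r_B = 10 − 5 = 5

rB=5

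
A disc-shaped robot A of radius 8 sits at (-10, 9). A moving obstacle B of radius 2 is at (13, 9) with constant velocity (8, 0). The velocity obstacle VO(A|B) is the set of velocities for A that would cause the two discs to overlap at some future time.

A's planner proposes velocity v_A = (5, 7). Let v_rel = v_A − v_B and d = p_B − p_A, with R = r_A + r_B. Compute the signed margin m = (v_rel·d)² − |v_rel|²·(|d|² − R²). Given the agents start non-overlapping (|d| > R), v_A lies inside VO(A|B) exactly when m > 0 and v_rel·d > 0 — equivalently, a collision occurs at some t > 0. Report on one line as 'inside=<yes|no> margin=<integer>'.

d = (23, 0),  |d|² = 529;  R = 8+2 = 10,  c = 529−10² = 429
v_rel = (-3, 7),  |v_rel|² = 58;  v_rel·d = (-3)·(23) + (7)·(0) = -69
58·t² + 138·t + 429 = 0  ⇒  m = (-69)² − 58·429 = -20121
m = -20121 < 0,  v_rel·d = -69 < 0  ⇒  outside

inside=no margin=-20121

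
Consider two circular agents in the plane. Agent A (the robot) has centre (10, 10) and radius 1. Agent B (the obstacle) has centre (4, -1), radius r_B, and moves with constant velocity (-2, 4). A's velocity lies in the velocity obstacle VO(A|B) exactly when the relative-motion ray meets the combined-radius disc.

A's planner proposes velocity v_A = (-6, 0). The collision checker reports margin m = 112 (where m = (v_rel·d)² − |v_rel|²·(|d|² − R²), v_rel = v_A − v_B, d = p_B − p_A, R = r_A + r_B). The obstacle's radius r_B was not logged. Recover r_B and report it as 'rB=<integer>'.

m = 112
d = (-6, -11);  v_rel = (-4, -4),  |v_rel|² = 32
v_rel×d = (-4)·(-11) − (-4)·(-6) = 20
since m = R²·32 − 20²:  R² = (400 + 112) / 32 = 16
R = √16 = 4  ⇒  r_B = 4 − 1 = 3

rB=3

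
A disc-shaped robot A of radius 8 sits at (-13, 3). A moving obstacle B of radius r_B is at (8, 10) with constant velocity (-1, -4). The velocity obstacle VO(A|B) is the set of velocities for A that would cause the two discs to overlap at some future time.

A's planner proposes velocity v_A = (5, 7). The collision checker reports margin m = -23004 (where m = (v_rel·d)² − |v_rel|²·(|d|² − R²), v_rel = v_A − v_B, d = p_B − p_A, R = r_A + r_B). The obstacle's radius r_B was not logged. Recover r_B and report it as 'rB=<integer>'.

m = -23004
d = (21, 7);  v_rel = (6, 11),  |v_rel|² = 157
v_rel×d = (6)·(7) − (11)·(21) = -189
since m = R²·157 − (-189)²:  R² = (35721 + -23004) / 157 = 81
R = √81 = 9  ⇒  r_B = 9 − 8 = 1

rB=1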